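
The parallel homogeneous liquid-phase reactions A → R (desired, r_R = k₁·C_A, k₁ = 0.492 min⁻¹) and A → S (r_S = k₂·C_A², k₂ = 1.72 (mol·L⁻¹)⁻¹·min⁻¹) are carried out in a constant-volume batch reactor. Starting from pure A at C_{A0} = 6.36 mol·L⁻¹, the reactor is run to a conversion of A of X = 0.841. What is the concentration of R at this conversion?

0.467 mol·L⁻¹

C_A = C_{A0}(1−X) = 1.011 mol·L⁻¹.
Along a PFR/batch, dC_R/dC_A = −r_R/(r_R+r_S) = −k₁/(k₁+k₂·C_A).
Integrating from C_{A0} to C_A: C_R = (0.492/1.72)·ln[(0.492+1.72·6.36)/(0.492+1.72·1.01)] = 0.2860·ln(11.43/2.231) = 0.4673 mol·L⁻¹.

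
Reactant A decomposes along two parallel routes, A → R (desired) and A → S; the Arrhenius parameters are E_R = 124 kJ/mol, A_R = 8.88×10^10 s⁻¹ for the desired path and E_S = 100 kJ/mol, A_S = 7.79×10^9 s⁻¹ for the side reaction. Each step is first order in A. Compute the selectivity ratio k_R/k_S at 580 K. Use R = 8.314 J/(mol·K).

0.0786

With equal orders, S_{R/S} = k_R/k_S = (A_R/A_S)·exp[(E_S−E_R)/(RT)].
(E_S−E_R)/(RT) = (100−124)×10³/(8.314×580) = -24000/4822 = -4.977.
k_R/k_S = (8.88×10^10/7.79×10^9)·exp(-4.977) = 11.40 × 0.006894 = 0.0786.
Since E_R > E_S, raising the temperature improves selectivity toward R.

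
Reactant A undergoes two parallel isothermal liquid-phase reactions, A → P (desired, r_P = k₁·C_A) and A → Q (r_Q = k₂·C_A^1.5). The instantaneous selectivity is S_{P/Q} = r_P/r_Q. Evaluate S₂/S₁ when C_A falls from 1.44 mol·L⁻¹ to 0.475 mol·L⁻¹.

1.74

S_{P/Q} = (k₁/k₂)·C_A^-0.5, so S₂/S₁ = (C_{A,2}/C_{A,1})^-0.5.
= (0.475/1.44)^(-0.5) = (0.3299)^(-0.5) = 1.74.
Selectivity toward P rises as C_A falls — low-concentration operation is favoured.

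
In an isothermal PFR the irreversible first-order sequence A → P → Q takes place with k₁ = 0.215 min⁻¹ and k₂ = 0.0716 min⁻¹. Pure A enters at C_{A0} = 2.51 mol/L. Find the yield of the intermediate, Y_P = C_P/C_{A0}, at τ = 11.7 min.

Solving the coupled first-order balances gives C_P(τ) = [k₁/(k₂−k₁)]·C_{A0}·(e^(−k₁τ) − e^(−k₂τ)).
e^(−k₁τ) = e^(−0.215×11.7) = e^(−2.515) = 0.08082; e^(−k₂τ) = e^(−0.8377) = 0.4327.
C_P = 0.215×2.51/(0.0716−0.215) × (0.08082−0.4327) = (-3.763)×(-0.3519) = 1.324 mol/L.
Y_P = C_P/C_{A0} = 1.324/2.51 = 0.528.

0.528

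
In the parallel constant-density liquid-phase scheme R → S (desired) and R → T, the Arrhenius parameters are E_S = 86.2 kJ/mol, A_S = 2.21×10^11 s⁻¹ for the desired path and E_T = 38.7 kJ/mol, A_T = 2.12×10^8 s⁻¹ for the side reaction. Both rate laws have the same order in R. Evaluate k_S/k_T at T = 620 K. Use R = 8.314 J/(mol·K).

0.104

k_S/k_T = (A_S/A_T)·exp[−(E_S−E_T)/(RT)] = (A_S/A_T)·exp[(E_T−E_S)/(RT)].
(E_T−E_S)/(RT) = (38.7−86.2)×10³/(8.314×620) = -47500/5155 = -9.215.
k_S/k_T = (2.21×10^11/2.12×10^8)·exp(-9.215) = 1042 × 9.954×10^-5 = 0.104.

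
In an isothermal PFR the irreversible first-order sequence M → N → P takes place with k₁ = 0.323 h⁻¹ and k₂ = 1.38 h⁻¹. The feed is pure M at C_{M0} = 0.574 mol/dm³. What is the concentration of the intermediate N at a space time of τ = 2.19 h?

The intermediate concentration in a first-order A→B→C sequence is C_N = k₁C_{M0}(e^(−k₁τ) − e^(−k₂τ))/(k₂−k₁).
e^(−k₁τ) = e^(−0.323×2.19) = e^(−0.7074) = 0.4929; e^(−k₂τ) = e^(−3.022) = 0.04869.
C_N = 0.323×0.574/(1.38−0.323) × (0.4929−0.04869) = 0.1754×0.4442 = 0.07792 mol/dm³.

0.0779 mol/dm³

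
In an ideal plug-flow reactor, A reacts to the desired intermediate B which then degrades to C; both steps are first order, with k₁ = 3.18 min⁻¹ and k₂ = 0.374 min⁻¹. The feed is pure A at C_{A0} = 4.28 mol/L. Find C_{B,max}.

3.22 mol/L

For a first-order series the maximum intermediate yield is C_{B,max}/C_{A0} = (k₁/k₂)^[k₂/(k₂−k₁)].
= (3.18/0.374)^(0.374/(0.374−3.18)) = (8.503)^(-0.1333) = 0.7518.
C_{B,max} = 0.7518×4.28 = 3.22 mol/L.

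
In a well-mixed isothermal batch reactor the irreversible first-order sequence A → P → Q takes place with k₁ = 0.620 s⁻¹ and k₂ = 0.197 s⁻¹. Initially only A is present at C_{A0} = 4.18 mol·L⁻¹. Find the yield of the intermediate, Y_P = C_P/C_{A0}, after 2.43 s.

0.583

Solving the coupled first-order balances gives C_P(t) = [k₁/(k₂−k₁)]·C_{A0}·(e^(−k₁t) − e^(−k₂t)).
e^(−k₁t) = e^(−0.620×2.43) = e^(−1.507) = 0.2217; e^(−k₂t) = e^(−0.4787) = 0.6196.
C_P = 0.620×4.18/(0.197−0.620) × (0.2217−0.6196) = (-6.127)×(-0.3979) = 2.438 mol·L⁻¹.
Y_P = C_P/C_{A0} = 2.438/4.18 = 0.583.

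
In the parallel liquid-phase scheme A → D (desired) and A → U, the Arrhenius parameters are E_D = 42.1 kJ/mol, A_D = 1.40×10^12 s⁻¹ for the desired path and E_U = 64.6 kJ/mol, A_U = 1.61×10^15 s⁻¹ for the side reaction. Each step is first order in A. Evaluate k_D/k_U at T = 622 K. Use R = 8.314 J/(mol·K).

0.0674

Since both paths have the same order in A, the concentration cancels and S_{D/U} = k_D/k_U = (A_D/A_U)·exp[(E_U−E_D)/(RT)].
(E_U−E_D)/(RT) = (64.6−42.1)×10³/(8.314×622) = 22500/5171 = 4.351.
k_D/k_U = (1.40×10^12/1.61×10^15)·exp(4.351) = 8.696×10^-4 × 77.55 = 0.0674.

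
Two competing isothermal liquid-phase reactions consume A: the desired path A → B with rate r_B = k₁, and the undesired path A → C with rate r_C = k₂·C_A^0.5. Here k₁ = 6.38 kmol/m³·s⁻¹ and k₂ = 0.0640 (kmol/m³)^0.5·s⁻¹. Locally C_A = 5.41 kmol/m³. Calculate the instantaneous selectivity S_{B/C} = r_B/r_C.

42.9

S_{B/C} = r_B/r_C = (k₁)/(k₂·C_A^0.5) = (k₁/k₂)·C_A^-0.5.
= (6.38) / (0.0640×5.410^0.5) = 6.380/0.1489 = 42.9.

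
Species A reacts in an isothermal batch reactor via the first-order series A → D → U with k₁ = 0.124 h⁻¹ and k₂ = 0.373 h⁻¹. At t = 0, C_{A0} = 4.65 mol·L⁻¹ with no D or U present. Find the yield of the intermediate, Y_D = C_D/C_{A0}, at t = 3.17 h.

0.183

For first-order series with pure A initially, C_D(t) = k₁C_{A0}/(k₂−k₁)·(e^(−k₁t) − e^(−k₂t)).
e^(−k₁t) = e^(−0.124×3.17) = e^(−0.3931) = 0.6750; e^(−k₂t) = e^(−1.182) = 0.3065.
C_D = 0.124×4.65/(0.373−0.124) × (0.6750−0.3065) = 2.316×0.3684 = 0.8532 mol·L⁻¹.
Y_D = C_D/C_{A0} = 0.8532/4.65 = 0.183.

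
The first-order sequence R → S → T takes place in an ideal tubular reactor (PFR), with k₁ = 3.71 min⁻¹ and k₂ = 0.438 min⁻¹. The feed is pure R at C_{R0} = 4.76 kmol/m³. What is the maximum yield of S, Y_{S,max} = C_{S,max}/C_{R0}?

Evaluating C_S at τ_opt = ln(k₂/k₁)/(k₂−k₁) gives C_{S,max}/C_{R0} = (k₁/k₂)^[k₂/(k₂−k₁)].
= (3.71/0.438)^(0.438/(0.438−3.71)) = (8.470)^(-0.1339) = 0.7513.

0.751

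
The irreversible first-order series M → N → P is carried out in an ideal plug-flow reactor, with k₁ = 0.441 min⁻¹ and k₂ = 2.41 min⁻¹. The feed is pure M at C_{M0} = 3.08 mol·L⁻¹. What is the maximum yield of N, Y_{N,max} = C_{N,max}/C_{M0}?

Evaluating C_N at τ_opt = ln(k₂/k₁)/(k₂−k₁) gives C_{N,max}/C_{M0} = (k₁/k₂)^[k₂/(k₂−k₁)].
= (0.441/2.41)^(2.41/(2.41−0.441)) = (0.1830)^(1.224) = 0.1251.

0.125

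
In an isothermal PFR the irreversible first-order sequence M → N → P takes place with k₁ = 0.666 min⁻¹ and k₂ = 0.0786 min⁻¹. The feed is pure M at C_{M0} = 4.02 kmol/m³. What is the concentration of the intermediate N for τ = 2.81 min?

Solving the coupled first-order balances gives C_N(τ) = [k₁/(k₂−k₁)]·C_{M0}·(e^(−k₁τ) − e^(−k₂τ)).
e^(−k₁τ) = e^(−0.666×2.81) = e^(−1.871) = 0.1539; e^(−k₂τ) = e^(−0.2209) = 0.8018.
C_N = 0.666×4.02/(0.0786−0.666) × (0.1539−0.8018) = (-4.558)×(-0.6479) = 2.953 kmol/m³.

2.95 kmol/m³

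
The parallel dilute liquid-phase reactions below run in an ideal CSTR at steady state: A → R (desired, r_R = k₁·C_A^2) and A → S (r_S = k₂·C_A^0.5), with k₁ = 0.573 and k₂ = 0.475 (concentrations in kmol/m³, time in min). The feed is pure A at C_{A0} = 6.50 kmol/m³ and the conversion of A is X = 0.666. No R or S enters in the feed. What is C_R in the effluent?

Exit C_A = C_{A0}(1−X) = 6.50×0.334 = 2.171 kmol/m³.
Rates in a CSTR are evaluated at the outlet concentration: r_R = 0.573×2.171^2 = 2.701, r_S = 0.475×2.171^0.5 = 0.6999.
Fraction of consumed A going to R: r_R/(r_R+r_S) = 0.7942.
C_R = 0.7942·C_{A0}·X = 0.7942×6.50×0.666 = 3.44 kmol/m³.

3.44 kmol/m³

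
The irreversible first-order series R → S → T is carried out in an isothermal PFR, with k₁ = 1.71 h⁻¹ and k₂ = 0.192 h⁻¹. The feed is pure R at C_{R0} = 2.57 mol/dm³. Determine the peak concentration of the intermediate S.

Evaluating C_S at τ_opt = ln(k₂/k₁)/(k₂−k₁) gives C_{S,max}/C_{R0} = (k₁/k₂)^[k₂/(k₂−k₁)].
= (1.71/0.192)^(0.192/(0.192−1.71)) = (8.906)^(-0.1265) = 0.7584.
C_{S,max} = 0.7584×2.57 = 1.95 mol/dm³.

1.95 mol/dm³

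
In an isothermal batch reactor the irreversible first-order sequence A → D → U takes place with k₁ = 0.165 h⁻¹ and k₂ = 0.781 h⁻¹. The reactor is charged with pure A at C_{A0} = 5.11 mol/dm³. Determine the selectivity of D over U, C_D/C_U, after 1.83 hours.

Solving the coupled first-order balances gives C_D(t) = [k₁/(k₂−k₁)]·C_{A0}·(e^(−k₁t) − e^(−k₂t)).
e^(−k₁t) = e^(−0.165×1.83) = e^(−0.3020) = 0.7394; e^(−k₂t) = e^(−1.429) = 0.2395.
C_D = 0.165×5.11/(0.781−0.165) × (0.7394−0.2395) = 1.369×0.4999 = 0.6842 mol/dm³.
C_A = C_{A0}e^(−k₁t) = 3.778 mol/dm³, so C_U = C_{A0}−C_A−C_D = 0.6476 mol/dm³; C_D/C_U = 1.06.

1.06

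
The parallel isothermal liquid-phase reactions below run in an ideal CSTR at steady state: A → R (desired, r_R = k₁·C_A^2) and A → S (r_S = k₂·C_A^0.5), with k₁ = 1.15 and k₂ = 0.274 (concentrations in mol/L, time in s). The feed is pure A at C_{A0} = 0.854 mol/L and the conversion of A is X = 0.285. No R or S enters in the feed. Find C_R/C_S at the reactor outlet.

Exit C_A = C_{A0}(1−X) = 0.854×0.715 = 0.6106 mol/L.
Rates in a CSTR are evaluated at the outlet concentration: r_R = 1.15×0.6106^2 = 0.4288, r_S = 0.274×0.6106^0.5 = 0.2141.
Overall selectivity = C_R/C_S = r_Rτ/(r_Sτ) = r_R/r_S = 2.00.

2.00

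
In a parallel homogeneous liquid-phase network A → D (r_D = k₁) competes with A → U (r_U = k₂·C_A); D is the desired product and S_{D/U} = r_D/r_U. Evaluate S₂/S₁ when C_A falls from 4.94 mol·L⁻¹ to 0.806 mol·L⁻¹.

S_{D/U} = (k₁/k₂)·C_A⁻¹, so S₂/S₁ = (C_{A,2}/C_{A,1})⁻¹.
= 4.94/0.806 = 6.13.

6.13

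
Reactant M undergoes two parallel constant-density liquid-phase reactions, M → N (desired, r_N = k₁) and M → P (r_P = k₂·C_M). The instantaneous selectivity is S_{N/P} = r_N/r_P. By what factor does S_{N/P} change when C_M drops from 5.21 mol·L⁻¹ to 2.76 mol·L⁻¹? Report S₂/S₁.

1.89

S_{N/P} = (k₁/k₂)·C_M⁻¹, so S₂/S₁ = (C_{M,2}/C_{M,1})⁻¹.
= 5.21/2.76 = 1.89.
Selectivity toward N rises as C_M falls — low-concentration operation is favoured.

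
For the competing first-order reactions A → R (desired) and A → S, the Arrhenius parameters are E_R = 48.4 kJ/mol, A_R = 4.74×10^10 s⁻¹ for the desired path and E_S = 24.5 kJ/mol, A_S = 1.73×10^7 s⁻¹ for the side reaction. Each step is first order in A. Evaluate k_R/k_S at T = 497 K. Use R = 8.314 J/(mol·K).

8.43

Since both paths have the same order in A, the concentration cancels and S_{R/S} = k_R/k_S = (A_R/A_S)·exp[(E_S−E_R)/(RT)].
(E_S−E_R)/(RT) = (24.5−48.4)×10³/(8.314×497) = -23900/4132 = -5.784.
k_R/k_S = (4.74×10^10/1.73×10^7)·exp(-5.784) = 2740 × 0.003076 = 8.43.
Since E_R > E_S, raising the temperature improves selectivity toward R.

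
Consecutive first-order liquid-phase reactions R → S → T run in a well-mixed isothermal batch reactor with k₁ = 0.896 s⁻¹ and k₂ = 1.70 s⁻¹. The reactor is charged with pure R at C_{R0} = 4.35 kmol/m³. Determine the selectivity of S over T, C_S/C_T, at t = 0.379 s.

For first-order series with pure R initially, C_S(t) = k₁C_{R0}/(k₂−k₁)·(e^(−k₁t) − e^(−k₂t)).
e^(−k₁t) = e^(−0.896×0.379) = e^(−0.3396) = 0.7121; e^(−k₂t) = e^(−0.6443) = 0.5250.
C_S = 0.896×4.35/(1.70−0.896) × (0.7121−0.5250) = 4.848×0.1870 = 0.9067 kmol/m³.
C_R = C_{R0}e^(−k₁t) = 3.097 kmol/m³, so C_T = C_{R0}−C_R−C_S = 0.3458 kmol/m³; C_S/C_T = 2.62.

2.62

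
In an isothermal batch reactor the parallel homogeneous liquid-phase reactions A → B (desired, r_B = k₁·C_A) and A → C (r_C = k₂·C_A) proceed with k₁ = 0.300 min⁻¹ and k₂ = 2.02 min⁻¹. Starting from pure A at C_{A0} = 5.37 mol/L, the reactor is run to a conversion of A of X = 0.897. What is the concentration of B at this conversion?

0.623 mol/L

C_A = C_{A0}(1−X) = 0.5531 mol/L.
Both paths are first order in A, so the instantaneous fraction to B is constant: dC_B/d(−C_A) = k₁/(k₁+k₂) = 0.1293.
C_B = 0.1293·(C_{A0}−C_A) = 0.1293×4.817 = 0.623 mol/L.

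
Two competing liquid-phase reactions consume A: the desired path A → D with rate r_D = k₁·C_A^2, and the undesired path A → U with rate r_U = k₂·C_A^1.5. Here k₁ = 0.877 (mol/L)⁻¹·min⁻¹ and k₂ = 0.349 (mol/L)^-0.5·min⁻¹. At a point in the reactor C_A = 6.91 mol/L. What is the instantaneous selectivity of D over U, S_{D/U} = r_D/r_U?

S_{D/U} = r_D/r_U = (k₁·C_A^2)/(k₂·C_A^1.5) = (k₁/k₂)·C_A^0.5.
= (0.877×6.910^2) / (0.349×6.910^1.5) = 41.88/6.339 = 6.61.

6.61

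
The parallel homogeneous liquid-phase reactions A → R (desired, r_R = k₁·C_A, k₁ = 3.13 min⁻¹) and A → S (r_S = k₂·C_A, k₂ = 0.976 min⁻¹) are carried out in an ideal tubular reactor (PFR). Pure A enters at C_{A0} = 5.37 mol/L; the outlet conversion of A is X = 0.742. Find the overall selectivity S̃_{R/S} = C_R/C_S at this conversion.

C_A = C_{A0}(1−X) = 1.385 mol/L.
Both paths are first order in A, so the instantaneous fraction to R is constant: dC_R/d(−C_A) = k₁/(k₁+k₂) = 0.7623.
C_R = 0.7623·(C_{A0}−C_A) = 0.7623×3.985 = 3.04 mol/L.
C_S = (C_{A0}−C_A)−C_R = 0.9471 mol/L; S̃_{R/S} = 3.037/0.9471 = 3.21.

3.21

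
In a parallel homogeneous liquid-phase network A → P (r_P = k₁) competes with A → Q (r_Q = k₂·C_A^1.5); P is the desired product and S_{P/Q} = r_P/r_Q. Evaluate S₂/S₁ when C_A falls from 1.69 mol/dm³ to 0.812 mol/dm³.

3.00

S_{P/Q} = (k₁/k₂)·C_A^-1.5, so S₂/S₁ = (C_{A,2}/C_{A,1})^-1.5.
= (0.812/1.69)^(-1.5) = (0.4805)^(-1.5) = 3.00.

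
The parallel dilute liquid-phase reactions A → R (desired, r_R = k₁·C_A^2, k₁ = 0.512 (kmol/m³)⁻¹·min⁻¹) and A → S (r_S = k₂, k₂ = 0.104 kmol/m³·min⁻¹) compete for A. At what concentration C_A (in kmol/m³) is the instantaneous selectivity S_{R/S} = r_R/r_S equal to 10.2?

1.44 kmol/m³

S_{R/S} = (k₁/k₂)·C_A^2 ⇒ C_A = (S·k₂/k₁)^(0.5).
= (10.2×0.104/0.512)^(0.5) = (2.072)^(0.5) = 1.44 kmol/m³.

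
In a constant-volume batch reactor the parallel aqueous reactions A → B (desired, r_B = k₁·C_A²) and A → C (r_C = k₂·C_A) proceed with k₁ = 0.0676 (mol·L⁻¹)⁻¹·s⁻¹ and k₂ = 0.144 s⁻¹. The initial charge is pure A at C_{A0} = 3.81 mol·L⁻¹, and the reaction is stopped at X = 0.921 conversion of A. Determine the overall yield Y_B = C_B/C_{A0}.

C_A = C_{A0}(1−X) = 0.3010 mol·L⁻¹.
Along a PFR/batch, dC_C/dC_A = −r_C/(r_B+r_C) = −k₂/(k₂+k₁·C_A).
Integrating from C_{A0} to C_A: C_C = (0.144/0.0676)·ln[(0.144+0.0676·3.81)/(0.144+0.0676·0.301)] = 2.130·ln(0.4016/0.1643) = 1.903 mol·L⁻¹.
Then C_B = (C_{A0}−C_A) − C_C = 3.509 − 1.903 = 1.606 mol·L⁻¹.
Y_B = C_B/C_{A0} = 1.606/3.81 = 0.422.

0.422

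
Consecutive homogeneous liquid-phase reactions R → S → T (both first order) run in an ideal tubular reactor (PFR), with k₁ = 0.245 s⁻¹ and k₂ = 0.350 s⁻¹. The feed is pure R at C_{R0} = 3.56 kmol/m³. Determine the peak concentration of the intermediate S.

1.08 kmol/m³

Evaluating C_S at τ_opt = ln(k₂/k₁)/(k₂−k₁) gives C_{S,max}/C_{R0} = (k₁/k₂)^[k₂/(k₂−k₁)].
= (0.245/0.350)^(0.350/(0.350−0.245)) = (0.7000)^(3.333) = 0.3046.
C_{S,max} = 0.3046×3.56 = 1.08 kmol/m³.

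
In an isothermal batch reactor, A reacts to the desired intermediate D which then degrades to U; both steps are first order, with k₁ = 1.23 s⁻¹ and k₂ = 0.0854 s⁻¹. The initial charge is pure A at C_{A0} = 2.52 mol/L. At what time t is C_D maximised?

2.33 s

Setting dC_D/dt = 0 gives t_opt = ln(k₂/k₁)/(k₂−k₁).
= ln(0.0854/1.23)/(0.0854−1.23) = ln(0.06943)/-1.145 = -2.667/-1.145 = 2.33 s.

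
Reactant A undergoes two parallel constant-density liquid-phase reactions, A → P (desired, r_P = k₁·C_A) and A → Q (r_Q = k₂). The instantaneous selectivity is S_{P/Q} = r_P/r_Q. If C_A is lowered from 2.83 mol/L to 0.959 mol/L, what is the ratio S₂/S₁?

S_{P/Q} = (k₁/k₂)·C_A, so S₂/S₁ = (C_{A,2}/C_{A,1}).
= 0.959/2.83 = 0.339.
Selectivity toward P falls as C_A falls — high-concentration operation is favoured.

0.339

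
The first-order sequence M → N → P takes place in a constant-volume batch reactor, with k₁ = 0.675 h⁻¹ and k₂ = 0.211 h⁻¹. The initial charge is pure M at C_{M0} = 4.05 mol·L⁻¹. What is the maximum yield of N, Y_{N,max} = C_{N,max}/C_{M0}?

Evaluating C_N at t_opt = ln(k₂/k₁)/(k₂−k₁) gives C_{N,max}/C_{M0} = (k₁/k₂)^[k₂/(k₂−k₁)].
= (0.675/0.211)^(0.211/(0.211−0.675)) = (3.199)^(-0.4547) = 0.5893.

0.589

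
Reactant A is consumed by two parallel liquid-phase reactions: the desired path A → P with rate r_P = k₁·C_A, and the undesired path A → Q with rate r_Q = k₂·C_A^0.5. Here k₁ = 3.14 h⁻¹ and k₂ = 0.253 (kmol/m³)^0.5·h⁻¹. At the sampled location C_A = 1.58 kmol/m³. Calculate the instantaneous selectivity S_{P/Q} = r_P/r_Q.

S_{P/Q} = r_P/r_Q = (k₁·C_A)/(k₂·C_A^0.5) = (k₁/k₂)·C_A^0.5.
= (3.14×1.580) / (0.253×1.580^0.5) = 4.961/0.3180 = 15.6.

15.6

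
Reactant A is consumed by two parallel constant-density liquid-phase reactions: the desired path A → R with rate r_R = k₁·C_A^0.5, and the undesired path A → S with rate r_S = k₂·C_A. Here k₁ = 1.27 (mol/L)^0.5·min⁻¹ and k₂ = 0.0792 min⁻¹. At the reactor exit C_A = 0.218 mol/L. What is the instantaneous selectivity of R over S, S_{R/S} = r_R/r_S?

S_{R/S} = r_R/r_S = (k₁·C_A^0.5)/(k₂·C_A) = (k₁/k₂)·C_A^-0.5.
= (1.27×0.2180^0.5) / (0.0792×0.2180) = 0.5930/0.01727 = 34.3.

34.3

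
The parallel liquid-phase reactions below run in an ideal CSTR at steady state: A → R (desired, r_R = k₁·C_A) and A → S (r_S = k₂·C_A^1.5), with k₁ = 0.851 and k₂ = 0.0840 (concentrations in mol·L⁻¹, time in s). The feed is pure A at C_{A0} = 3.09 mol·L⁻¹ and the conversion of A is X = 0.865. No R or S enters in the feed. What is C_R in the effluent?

2.51 mol·L⁻¹

Exit C_A = C_{A0}(1−X) = 3.09×0.135 = 0.4172 mol·L⁻¹.
Rates in a CSTR are evaluated at the outlet concentration: r_R = 0.851×0.4172 = 0.3550, r_S = 0.0840×0.4172^1.5 = 0.02263.
Fraction of consumed A going to R: r_R/(r_R+r_S) = 0.9401.
C_R = 0.9401·C_{A0}·X = 0.9401×3.09×0.865 = 2.51 mol·L⁻¹.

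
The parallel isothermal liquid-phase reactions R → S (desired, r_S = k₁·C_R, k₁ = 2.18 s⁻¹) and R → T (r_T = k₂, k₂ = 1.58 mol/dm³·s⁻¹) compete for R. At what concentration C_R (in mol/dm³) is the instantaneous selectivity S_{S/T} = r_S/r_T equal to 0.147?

0.107 mol/dm³

S_{S/T} = (k₁/k₂)·C_R ⇒ C_R = S·k₂/k₁.
= 0.147×1.58/2.18 = 0.107 mol/dm³.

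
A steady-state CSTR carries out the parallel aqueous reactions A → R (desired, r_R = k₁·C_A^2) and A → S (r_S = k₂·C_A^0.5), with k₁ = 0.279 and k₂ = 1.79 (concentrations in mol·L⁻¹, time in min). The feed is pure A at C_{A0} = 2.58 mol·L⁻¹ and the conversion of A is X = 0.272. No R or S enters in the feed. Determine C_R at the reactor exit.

0.201 mol·L⁻¹

Exit C_A = C_{A0}(1−X) = 2.58×0.728 = 1.878 mol·L⁻¹.
Rates in a CSTR are evaluated at the outlet concentration: r_R = 0.279×1.878^2 = 0.9843, r_S = 1.79×1.878^0.5 = 2.453.
Fraction of consumed A going to R: r_R/(r_R+r_S) = 0.2863.
C_R = 0.2863·C_{A0}·X = 0.2863×2.58×0.272 = 0.201 mol·L⁻¹.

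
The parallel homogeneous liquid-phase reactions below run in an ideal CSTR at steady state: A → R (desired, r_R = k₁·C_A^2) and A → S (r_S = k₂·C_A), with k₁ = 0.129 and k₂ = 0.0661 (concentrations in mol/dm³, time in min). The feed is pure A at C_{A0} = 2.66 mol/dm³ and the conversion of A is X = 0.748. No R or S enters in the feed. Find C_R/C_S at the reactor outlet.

1.31

Exit C_A = C_{A0}(1−X) = 2.66×0.252 = 0.6703 mol/dm³.
Rates in a CSTR are evaluated at the outlet concentration: r_R = 0.129×0.6703^2 = 0.05796, r_S = 0.0661×0.6703 = 0.04431.
Overall selectivity = C_R/C_S = r_Rτ/(r_Sτ) = r_R/r_S = 1.31.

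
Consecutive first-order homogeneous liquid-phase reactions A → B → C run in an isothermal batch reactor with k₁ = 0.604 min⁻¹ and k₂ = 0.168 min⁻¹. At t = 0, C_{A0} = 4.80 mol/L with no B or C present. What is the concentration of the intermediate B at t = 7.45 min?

1.83 mol/L

For first-order series with pure A initially, C_B(t) = k₁C_{A0}/(k₂−k₁)·(e^(−k₁t) − e^(−k₂t)).
e^(−k₁t) = e^(−0.604×7.45) = e^(−4.500) = 0.01111; e^(−k₂t) = e^(−1.252) = 0.2860.
C_B = 0.604×4.80/(0.168−0.604) × (0.01111−0.2860) = (-6.650)×(-0.2749) = 1.828 mol/L.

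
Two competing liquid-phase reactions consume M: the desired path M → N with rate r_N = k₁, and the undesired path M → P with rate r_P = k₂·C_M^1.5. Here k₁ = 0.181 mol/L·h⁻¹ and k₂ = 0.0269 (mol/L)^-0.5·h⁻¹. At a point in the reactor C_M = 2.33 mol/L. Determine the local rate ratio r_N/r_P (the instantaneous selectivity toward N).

1.89

S_{N/P} = r_N/r_P = (k₁)/(k₂·C_M^1.5) = (k₁/k₂)·C_M^-1.5.
= (0.181) / (0.0269×2.330^1.5) = 0.1810/0.09567 = 1.89.
The undesired path is higher order in M, so low C_M (CSTR or dilute feed) favours N.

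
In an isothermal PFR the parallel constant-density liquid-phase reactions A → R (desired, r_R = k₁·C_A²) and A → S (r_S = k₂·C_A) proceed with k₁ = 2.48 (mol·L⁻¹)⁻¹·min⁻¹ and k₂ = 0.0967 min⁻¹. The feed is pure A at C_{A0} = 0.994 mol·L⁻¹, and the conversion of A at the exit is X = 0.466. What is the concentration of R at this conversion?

C_A = C_{A0}(1−X) = 0.5308 mol·L⁻¹.
Along a PFR/batch, dC_S/dC_A = −r_S/(r_R+r_S) = −k₂/(k₂+k₁·C_A).
Integrating from C_{A0} to C_A: C_S = (0.0967/2.48)·ln[(0.0967+2.48·0.994)/(0.0967+2.48·0.531)] = 0.03899·ln(2.562/1.413) = 0.02320 mol·L⁻¹.
Then C_R = (C_{A0}−C_A) − C_S = 0.4632 − 0.02320 = 0.4400 mol·L⁻¹.

0.440 mol·L⁻¹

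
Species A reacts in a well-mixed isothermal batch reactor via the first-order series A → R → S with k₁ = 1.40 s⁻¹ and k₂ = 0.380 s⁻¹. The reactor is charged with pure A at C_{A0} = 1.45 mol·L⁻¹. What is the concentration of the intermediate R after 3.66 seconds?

0.483 mol·L⁻¹

Solving the coupled first-order balances gives C_R(t) = [k₁/(k₂−k₁)]·C_{A0}·(e^(−k₁t) − e^(−k₂t)).
e^(−k₁t) = e^(−1.40×3.66) = e^(−5.124) = 0.005952; e^(−k₂t) = e^(−1.391) = 0.2489.
C_R = 1.40×1.45/(0.380−1.40) × (0.005952−0.2489) = (-1.990)×(-0.2429) = 0.4835 mol·L⁻¹.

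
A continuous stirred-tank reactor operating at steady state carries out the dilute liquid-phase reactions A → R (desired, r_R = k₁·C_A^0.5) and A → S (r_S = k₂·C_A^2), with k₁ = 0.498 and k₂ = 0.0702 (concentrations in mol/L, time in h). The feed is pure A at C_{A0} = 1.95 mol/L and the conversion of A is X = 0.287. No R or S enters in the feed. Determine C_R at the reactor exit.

Exit C_A = C_{A0}(1−X) = 1.95×0.713 = 1.390 mol/L.
A CSTR operates uniformly at the exit composition, giving r_R = 0.5872 and r_S = 0.1357 (each k·C_A^n at C_A = 1.390).
Fraction of consumed A going to R: r_R/(r_R+r_S) = 0.8123.
C_R = 0.8123·C_{A0}·X = 0.8123×1.95×0.287 = 0.455 mol/L.

0.455 mol/L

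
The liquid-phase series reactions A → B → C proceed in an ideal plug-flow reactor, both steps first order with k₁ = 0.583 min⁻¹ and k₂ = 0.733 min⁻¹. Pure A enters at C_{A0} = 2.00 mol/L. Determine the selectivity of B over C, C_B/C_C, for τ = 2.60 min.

The intermediate concentration in a first-order A→B→C sequence is C_B = k₁C_{A0}(e^(−k₁τ) − e^(−k₂τ))/(k₂−k₁).
e^(−k₁τ) = e^(−0.583×2.60) = e^(−1.516) = 0.2196; e^(−k₂τ) = e^(−1.906) = 0.1487.
C_B = 0.583×2.00/(0.733−0.583) × (0.2196−0.1487) = 7.773×0.07093 = 0.5514 mol/L.
C_A = C_{A0}e^(−k₁τ) = 0.4393 mol/L, so C_C = C_{A0}−C_A−C_B = 1.009 mol/L; C_B/C_C = 0.546.

0.546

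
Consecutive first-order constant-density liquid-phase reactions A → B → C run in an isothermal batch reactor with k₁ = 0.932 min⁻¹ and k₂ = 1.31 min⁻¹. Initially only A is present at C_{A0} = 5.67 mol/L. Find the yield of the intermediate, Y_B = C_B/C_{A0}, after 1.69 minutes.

0.241

The intermediate concentration in a first-order A→B→C sequence is C_B = k₁C_{A0}(e^(−k₁t) − e^(−k₂t))/(k₂−k₁).
e^(−k₁t) = e^(−0.932×1.69) = e^(−1.575) = 0.2070; e^(−k₂t) = e^(−2.214) = 0.1093.
C_B = 0.932×5.67/(1.31−0.932) × (0.2070−0.1093) = 13.98×0.09772 = 1.366 mol/L.
Y_B = C_B/C_{A0} = 1.366/5.67 = 0.241.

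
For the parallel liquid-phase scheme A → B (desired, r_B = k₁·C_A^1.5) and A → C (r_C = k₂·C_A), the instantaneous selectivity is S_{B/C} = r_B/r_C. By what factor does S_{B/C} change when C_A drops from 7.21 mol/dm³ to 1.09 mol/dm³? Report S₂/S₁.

0.389

S_{B/C} = (k₁/k₂)·C_A^0.5, so S₂/S₁ = (C_{A,2}/C_{A,1})^0.5.
= (1.09/7.21)^0.5 = (0.1512)^0.5 = 0.389.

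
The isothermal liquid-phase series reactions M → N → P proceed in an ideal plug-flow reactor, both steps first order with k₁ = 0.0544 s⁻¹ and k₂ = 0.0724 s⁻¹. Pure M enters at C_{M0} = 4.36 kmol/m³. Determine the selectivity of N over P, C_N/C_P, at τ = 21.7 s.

For first-order series with pure M initially, C_N(τ) = k₁C_{M0}/(k₂−k₁)·(e^(−k₁τ) − e^(−k₂τ)).
e^(−k₁τ) = e^(−0.0544×21.7) = e^(−1.180) = 0.3071; e^(−k₂τ) = e^(−1.571) = 0.2078.
C_N = 0.0544×4.36/(0.0724−0.0544) × (0.3071−0.2078) = 13.18×0.09931 = 1.309 kmol/m³.
C_M = C_{M0}e^(−k₁τ) = 1.339 kmol/m³, so C_P = C_{M0}−C_M−C_N = 1.712 kmol/m³; C_N/C_P = 0.764.

0.764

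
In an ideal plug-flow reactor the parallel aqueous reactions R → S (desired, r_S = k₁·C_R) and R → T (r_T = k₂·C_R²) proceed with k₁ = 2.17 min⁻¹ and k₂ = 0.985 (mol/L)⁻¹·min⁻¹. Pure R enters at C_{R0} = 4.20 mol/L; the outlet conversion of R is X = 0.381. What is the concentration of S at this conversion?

C_R = C_{R0}(1−X) = 2.600 mol/L.
Along a PFR/batch, dC_S/dC_R = −r_S/(r_S+r_T) = −k₁/(k₁+k₂·C_R).
Integrating from C_{R0} to C_R: C_S = (2.17/0.985)·ln[(2.17+0.985·4.20)/(2.17+0.985·2.60)] = 2.203·ln(6.307/4.731) = 0.6335 mol/L.

0.634 mol/L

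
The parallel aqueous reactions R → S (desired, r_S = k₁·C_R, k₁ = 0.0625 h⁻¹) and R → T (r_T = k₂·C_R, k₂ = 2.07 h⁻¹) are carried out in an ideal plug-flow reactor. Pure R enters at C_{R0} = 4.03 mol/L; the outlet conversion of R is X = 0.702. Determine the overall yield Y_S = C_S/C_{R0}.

0.0206

C_R = C_{R0}(1−X) = 1.201 mol/L.
Both paths are first order in R, so the instantaneous fraction to S is constant: dC_S/d(−C_R) = k₁/(k₁+k₂) = 0.02931.
C_S = 0.02931·(C_{R0}−C_R) = 0.02931×2.829 = 0.0829 mol/L.
Y_S = C_S/C_{R0} = 0.08292/4.03 = 0.0206.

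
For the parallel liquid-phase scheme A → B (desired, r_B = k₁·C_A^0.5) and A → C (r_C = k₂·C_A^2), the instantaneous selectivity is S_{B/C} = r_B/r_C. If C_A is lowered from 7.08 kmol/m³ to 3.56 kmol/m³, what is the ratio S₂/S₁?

S_{B/C} = (k₁/k₂)·C_A^-1.5, so S₂/S₁ = (C_{A,2}/C_{A,1})^-1.5.
= (3.56/7.08)^(-1.5) = (0.5028)^(-1.5) = 2.80.

2.80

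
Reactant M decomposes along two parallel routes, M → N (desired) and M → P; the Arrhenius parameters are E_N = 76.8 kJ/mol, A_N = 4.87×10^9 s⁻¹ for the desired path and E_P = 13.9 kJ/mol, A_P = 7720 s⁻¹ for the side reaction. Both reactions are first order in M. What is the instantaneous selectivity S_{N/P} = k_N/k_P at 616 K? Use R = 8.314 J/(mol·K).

With equal orders, S_{N/P} = k_N/k_P = (A_N/A_P)·exp[(E_P−E_N)/(RT)].
(E_P−E_N)/(RT) = (13.9−76.8)×10³/(8.314×616) = -62900/5121 = -12.28.
k_N/k_P = (4.87×10^9/7720)·exp(-12.28) = 6.308×10^5 × 4.636×10^-6 = 2.92.
Since E_N > E_P, raising the temperature improves selectivity toward N.

2.92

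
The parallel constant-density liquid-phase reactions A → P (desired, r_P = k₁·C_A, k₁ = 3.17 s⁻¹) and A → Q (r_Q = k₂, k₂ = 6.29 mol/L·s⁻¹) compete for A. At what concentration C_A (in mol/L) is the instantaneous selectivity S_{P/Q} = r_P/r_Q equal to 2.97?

S_{P/Q} = (k₁/k₂)·C_A ⇒ C_A = S·k₂/k₁.
= 2.97×6.29/3.17 = 5.89 mol/L.

5.89 mol/L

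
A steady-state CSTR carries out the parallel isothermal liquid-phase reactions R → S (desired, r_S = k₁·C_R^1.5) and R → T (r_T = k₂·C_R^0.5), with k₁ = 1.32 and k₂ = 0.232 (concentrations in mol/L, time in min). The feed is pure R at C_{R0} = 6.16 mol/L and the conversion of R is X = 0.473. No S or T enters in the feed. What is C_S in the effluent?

Exit C_R = C_{R0}(1−X) = 6.16×0.527 = 3.246 mol/L.
In a CSTR the entire volume is at exit conditions, so r_S = 1.32×3.246^1.5 = 7.721 and r_T = 0.232×3.246^0.5 = 0.4180.
Fraction of consumed R going to S: r_S/(r_S+r_T) = 0.9486.
C_S = 0.9486·C_{R0}·X = 0.9486×6.16×0.473 = 2.76 mol/L.

2.76 mol/L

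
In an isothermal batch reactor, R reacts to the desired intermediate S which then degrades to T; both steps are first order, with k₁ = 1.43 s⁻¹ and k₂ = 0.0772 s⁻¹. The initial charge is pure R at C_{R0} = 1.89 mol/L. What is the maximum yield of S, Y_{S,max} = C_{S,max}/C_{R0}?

0.847

For a first-order series the maximum intermediate yield is C_{S,max}/C_{R0} = (k₁/k₂)^[k₂/(k₂−k₁)].
= (1.43/0.0772)^(0.0772/(0.0772−1.43)) = (18.52)^(-0.05707) = 0.8466.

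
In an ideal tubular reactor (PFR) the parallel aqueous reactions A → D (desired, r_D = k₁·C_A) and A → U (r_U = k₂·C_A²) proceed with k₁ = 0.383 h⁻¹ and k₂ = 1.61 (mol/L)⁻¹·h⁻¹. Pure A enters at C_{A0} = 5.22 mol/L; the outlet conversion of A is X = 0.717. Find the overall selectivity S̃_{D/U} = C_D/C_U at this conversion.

0.0794

C_A = C_{A0}(1−X) = 1.477 mol/L.
Along a PFR/batch, dC_D/dC_A = −r_D/(r_D+r_U) = −k₁/(k₁+k₂·C_A).
Integrating from C_{A0} to C_A: C_D = (0.383/1.61)·ln[(0.383+1.61·5.22)/(0.383+1.61·1.48)] = 0.2379·ln(8.787/2.761) = 0.2754 mol/L.
C_U = (C_{A0}−C_A)−C_D = 3.467 mol/L; S̃_{D/U} = 0.2754/3.467 = 0.0794.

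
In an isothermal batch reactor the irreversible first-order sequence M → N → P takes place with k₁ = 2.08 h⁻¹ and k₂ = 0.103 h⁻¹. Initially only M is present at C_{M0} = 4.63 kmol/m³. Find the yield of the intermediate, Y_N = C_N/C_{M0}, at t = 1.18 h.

For first-order series with pure M initially, C_N(t) = k₁C_{M0}/(k₂−k₁)·(e^(−k₁t) − e^(−k₂t)).
e^(−k₁t) = e^(−2.08×1.18) = e^(−2.454) = 0.08591; e^(−k₂t) = e^(−0.1215) = 0.8856.
C_N = 2.08×4.63/(0.103−2.08) × (0.08591−0.8856) = (-4.871)×(-0.7996) = 3.895 kmol/m³.
Y_N = C_N/C_{M0} = 3.895/4.63 = 0.841.

0.841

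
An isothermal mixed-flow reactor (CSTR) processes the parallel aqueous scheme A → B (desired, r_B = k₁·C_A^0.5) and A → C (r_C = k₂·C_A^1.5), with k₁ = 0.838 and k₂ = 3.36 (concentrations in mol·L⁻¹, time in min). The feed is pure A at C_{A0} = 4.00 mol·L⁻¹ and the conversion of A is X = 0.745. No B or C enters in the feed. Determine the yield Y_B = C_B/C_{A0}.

Exit C_A = C_{A0}(1−X) = 4.00×0.255 = 1.020 mol·L⁻¹.
Rates in a CSTR are evaluated at the outlet concentration: r_B = 0.838×1.020^0.5 = 0.8463, r_C = 3.36×1.020^1.5 = 3.461.
Fraction of consumed A going to B: r_B/(r_B+r_C) = 0.1965.
C_B = 0.1965·C_{A0}·X = 0.1965×4.00×0.745 = 0.585 mol·L⁻¹; Y_B = C_B/C_{A0} = 0.146.

0.146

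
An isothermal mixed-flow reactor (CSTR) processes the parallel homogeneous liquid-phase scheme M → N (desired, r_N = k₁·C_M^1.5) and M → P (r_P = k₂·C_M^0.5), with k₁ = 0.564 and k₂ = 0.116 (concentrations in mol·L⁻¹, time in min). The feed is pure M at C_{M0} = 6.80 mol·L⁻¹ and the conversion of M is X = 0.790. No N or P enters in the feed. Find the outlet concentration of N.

4.70 mol·L⁻¹

Exit C_M = C_{M0}(1−X) = 6.80×0.210 = 1.428 mol·L⁻¹.
Rates in a CSTR are evaluated at the outlet concentration: r_N = 0.564×1.428^1.5 = 0.9624, r_P = 0.116×1.428^0.5 = 0.1386.
Fraction of consumed M going to N: r_N/(r_N+r_P) = 0.8741.
C_N = 0.8741·C_{M0}·X = 0.8741×6.80×0.790 = 4.70 mol·L⁻¹.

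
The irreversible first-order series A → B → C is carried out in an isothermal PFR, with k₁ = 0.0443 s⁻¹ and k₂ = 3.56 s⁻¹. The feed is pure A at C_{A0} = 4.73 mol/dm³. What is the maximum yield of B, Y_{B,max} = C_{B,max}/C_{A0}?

0.0118

Evaluating C_B at τ_opt = ln(k₂/k₁)/(k₂−k₁) gives C_{B,max}/C_{A0} = (k₁/k₂)^[k₂/(k₂−k₁)].
= (0.0443/3.56)^(3.56/(3.56−0.0443)) = (0.01244)^(1.013) = 0.01177.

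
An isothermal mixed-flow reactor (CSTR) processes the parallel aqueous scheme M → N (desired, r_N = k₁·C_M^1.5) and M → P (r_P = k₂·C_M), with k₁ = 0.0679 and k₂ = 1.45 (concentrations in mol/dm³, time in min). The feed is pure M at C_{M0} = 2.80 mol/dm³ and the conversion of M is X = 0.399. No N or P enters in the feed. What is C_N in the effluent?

0.0640 mol/dm³

Exit C_M = C_{M0}(1−X) = 2.80×0.601 = 1.683 mol/dm³.
A CSTR operates uniformly at the exit composition, giving r_N = 0.1482 and r_P = 2.440 (each k·C_M^n at C_M = 1.683).
Fraction of consumed M going to N: r_N/(r_N+r_P) = 0.05727.
C_N = 0.05727·C_{M0}·X = 0.05727×2.80×0.399 = 0.0640 mol/dm³.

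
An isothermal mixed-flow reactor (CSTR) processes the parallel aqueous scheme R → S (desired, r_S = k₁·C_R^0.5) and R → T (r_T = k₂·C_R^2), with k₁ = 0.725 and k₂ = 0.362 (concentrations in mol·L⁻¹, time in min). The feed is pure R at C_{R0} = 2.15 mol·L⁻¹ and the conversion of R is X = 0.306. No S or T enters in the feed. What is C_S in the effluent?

0.344 mol·L⁻¹

Exit C_R = C_{R0}(1−X) = 2.15×0.694 = 1.492 mol·L⁻¹.
A CSTR operates uniformly at the exit composition, giving r_S = 0.8856 and r_T = 0.8059 (each k·C_R^n at C_R = 1.492).
Fraction of consumed R going to S: r_S/(r_S+r_T) = 0.5235.
C_S = 0.5235·C_{R0}·X = 0.5235×2.15×0.306 = 0.344 mol·L⁻¹.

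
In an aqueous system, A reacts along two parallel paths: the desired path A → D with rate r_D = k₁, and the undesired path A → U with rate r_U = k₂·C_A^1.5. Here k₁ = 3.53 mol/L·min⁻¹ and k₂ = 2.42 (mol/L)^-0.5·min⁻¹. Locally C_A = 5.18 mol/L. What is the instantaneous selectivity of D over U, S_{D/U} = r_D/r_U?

0.124

S_{D/U} = r_D/r_U = (k₁)/(k₂·C_A^1.5) = (k₁/k₂)·C_A^-1.5.
= (3.53) / (2.42×5.180^1.5) = 3.530/28.53 = 0.124.
The undesired path is higher order in A, so low C_A (CSTR or dilute feed) favours D.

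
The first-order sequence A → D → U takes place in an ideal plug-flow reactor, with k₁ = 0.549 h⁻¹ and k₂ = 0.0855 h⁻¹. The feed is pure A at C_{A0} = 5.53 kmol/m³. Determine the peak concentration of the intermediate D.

3.92 kmol/m³

At the optimum, C_{D,max}/C_{A0} = (k₁/k₂)^[k₂/(k₂−k₁)].
= (0.549/0.0855)^(0.0855/(0.0855−0.549)) = (6.421)^(-0.1845) = 0.7096.
C_{D,max} = 0.7096×5.53 = 3.92 kmol/m³.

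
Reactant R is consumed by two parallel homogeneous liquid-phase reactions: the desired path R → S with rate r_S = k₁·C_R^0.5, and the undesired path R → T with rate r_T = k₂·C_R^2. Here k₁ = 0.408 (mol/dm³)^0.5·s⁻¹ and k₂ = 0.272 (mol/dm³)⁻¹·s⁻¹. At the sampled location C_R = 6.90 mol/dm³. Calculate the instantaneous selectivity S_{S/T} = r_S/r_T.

0.0828

S_{S/T} = r_S/r_T = (k₁·C_R^0.5)/(k₂·C_R^2) = (k₁/k₂)·C_R^-1.5.
= (0.408×6.900^0.5) / (0.272×6.900^2) = 1.072/12.95 = 0.0828.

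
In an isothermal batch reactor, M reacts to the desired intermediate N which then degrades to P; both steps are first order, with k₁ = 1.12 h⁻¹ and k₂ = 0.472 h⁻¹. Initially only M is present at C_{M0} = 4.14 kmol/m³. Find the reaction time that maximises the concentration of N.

The intermediate peaks when r₁ = r₂, i.e. k₁e^(−k₁t) = k₂e^(−k₂t), giving t_opt = ln(k₂/k₁)/(k₂−k₁).
= ln(0.472/1.12)/(0.472−1.12) = ln(0.4214)/-0.6480 = -0.8641/-0.6480 = 1.33 h.

1.33 h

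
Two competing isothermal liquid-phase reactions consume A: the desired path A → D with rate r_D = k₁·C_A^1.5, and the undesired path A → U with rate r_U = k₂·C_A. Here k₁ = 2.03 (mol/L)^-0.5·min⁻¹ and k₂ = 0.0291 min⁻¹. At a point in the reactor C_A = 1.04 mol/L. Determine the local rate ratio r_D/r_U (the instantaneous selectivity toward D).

S_{D/U} = r_D/r_U = (k₁·C_A^1.5)/(k₂·C_A) = (k₁/k₂)·C_A^0.5.
= (2.03×1.040^1.5) / (0.0291×1.040) = 2.153/0.03026 = 71.1.

71.1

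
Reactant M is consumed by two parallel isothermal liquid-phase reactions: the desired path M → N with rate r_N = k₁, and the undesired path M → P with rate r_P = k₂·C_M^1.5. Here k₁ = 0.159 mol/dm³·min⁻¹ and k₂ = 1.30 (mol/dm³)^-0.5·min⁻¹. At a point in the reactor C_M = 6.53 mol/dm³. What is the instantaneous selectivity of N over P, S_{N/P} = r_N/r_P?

0.00733

S_{N/P} = r_N/r_P = (k₁)/(k₂·C_M^1.5) = (k₁/k₂)·C_M^-1.5.
= (0.159) / (1.30×6.530^1.5) = 0.1590/21.69 = 0.00733.
The undesired path is higher order in M, so low C_M (CSTR or dilute feed) favours N.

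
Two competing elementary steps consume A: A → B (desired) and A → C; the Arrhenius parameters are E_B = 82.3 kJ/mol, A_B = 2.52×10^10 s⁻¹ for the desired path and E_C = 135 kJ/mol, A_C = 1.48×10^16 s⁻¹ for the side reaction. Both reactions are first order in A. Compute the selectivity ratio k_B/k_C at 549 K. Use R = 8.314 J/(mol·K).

0.176

k_B/k_C = (A_B/A_C)·exp[−(E_B−E_C)/(RT)] = (A_B/A_C)·exp[(E_C−E_B)/(RT)].
(E_C−E_B)/(RT) = (135−82.3)×10³/(8.314×549) = 52700/4564 = 11.55.
k_B/k_C = (2.52×10^10/1.48×10^16)·exp(11.55) = 1.703×10^-6 × 1.034×10^5 = 0.176.
Since E_B < E_C, lowering the temperature improves selectivity toward B.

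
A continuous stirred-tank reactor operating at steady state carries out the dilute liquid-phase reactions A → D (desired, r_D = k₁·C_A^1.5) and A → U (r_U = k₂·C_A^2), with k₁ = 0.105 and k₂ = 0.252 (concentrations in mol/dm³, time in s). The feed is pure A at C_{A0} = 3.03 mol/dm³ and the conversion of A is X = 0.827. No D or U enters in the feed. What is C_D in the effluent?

0.915 mol/dm³

Exit C_A = C_{A0}(1−X) = 3.03×0.173 = 0.5242 mol/dm³.
A CSTR operates uniformly at the exit composition, giving r_D = 0.03985 and r_U = 0.06924 (each k·C_A^n at C_A = 0.5242).
Fraction of consumed A going to D: r_D/(r_D+r_U) = 0.3653.
C_D = 0.3653·C_{A0}·X = 0.3653×3.03×0.827 = 0.915 mol/dm³.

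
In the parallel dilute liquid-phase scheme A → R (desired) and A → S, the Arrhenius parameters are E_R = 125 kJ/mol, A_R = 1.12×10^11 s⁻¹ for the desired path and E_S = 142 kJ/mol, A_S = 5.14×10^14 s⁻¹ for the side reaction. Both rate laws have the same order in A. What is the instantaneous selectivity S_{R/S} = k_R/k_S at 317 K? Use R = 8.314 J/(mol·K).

0.138

With equal orders, S_{R/S} = k_R/k_S = (A_R/A_S)·exp[(E_S−E_R)/(RT)].
(E_S−E_R)/(RT) = (142−125)×10³/(8.314×317) = 17000/2636 = 6.450.
k_R/k_S = (1.12×10^11/5.14×10^14)·exp(6.450) = 2.179×10^-4 × 632.9 = 0.138.
Since E_R < E_S, lowering the temperature improves selectivity toward R.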